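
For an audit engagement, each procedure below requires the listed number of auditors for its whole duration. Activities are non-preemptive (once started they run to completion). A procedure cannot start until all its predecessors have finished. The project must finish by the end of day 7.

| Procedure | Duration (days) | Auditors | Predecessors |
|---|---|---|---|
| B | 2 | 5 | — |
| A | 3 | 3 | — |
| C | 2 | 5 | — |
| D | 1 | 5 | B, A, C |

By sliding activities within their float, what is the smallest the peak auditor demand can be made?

8

Early-start (B@1, A@1, C@1, D@4) gives peak 13: d1:13  d2:13  d3:3  d4:5  d5:0  d6:0  d7:0.
Shift C→3, D→5.
Schedule B@1, A@1, C@3, D@5: d1:8  d2:8  d3:8  d4:5  d5:5  d6:0  d7:0 — peak 8.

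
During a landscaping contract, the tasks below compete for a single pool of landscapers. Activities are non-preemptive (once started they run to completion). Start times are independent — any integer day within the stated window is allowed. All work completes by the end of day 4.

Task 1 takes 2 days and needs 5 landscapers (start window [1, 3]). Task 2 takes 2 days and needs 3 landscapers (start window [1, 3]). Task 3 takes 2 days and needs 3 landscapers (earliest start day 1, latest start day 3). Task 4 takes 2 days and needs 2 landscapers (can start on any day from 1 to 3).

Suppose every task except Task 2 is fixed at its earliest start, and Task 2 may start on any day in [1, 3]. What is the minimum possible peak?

10

Task 2@1: d1:13  d2:13  d3:0  d4:0 → peak 13
Task 2@2: d1:10  d2:13  d3:3  d4:0 → peak 13
Task 2@3: d1:10  d2:10  d3:3  d4:3 → peak 10
Best is Task 2@3, peak 10.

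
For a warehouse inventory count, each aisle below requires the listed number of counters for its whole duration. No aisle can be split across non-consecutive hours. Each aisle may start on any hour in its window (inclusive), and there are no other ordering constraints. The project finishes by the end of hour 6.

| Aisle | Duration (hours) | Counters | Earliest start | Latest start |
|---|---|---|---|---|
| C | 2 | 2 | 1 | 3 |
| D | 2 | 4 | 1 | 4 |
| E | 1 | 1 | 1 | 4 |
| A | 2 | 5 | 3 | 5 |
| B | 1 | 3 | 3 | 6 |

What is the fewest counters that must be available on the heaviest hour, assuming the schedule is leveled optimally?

Early-start (C@1, D@1, E@1, A@3, B@3) gives peak 8: h1:7  h2:6  h3:8  h4:5  h5:0  h6:0.
Shift C→3, A→5.
Schedule C@3, D@1, E@1, A@5, B@3: h1:5  h2:4  h3:5  h4:2  h5:5  h6:5 — peak 5.
Total counter-hours = 26 over 6 hours ⇒ peak ≥ ⌈26/6⌉ = 5, so 5 is optimal.

5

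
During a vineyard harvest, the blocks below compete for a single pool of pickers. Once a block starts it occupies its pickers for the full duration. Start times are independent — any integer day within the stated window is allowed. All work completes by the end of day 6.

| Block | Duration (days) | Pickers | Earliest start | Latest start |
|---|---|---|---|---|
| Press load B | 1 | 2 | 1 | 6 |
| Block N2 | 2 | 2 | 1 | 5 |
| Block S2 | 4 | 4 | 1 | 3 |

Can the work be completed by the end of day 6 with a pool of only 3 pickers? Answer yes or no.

Total picker-days = 22; over 6 days the average is 22/6 > 3, so some day must exceed 3.

no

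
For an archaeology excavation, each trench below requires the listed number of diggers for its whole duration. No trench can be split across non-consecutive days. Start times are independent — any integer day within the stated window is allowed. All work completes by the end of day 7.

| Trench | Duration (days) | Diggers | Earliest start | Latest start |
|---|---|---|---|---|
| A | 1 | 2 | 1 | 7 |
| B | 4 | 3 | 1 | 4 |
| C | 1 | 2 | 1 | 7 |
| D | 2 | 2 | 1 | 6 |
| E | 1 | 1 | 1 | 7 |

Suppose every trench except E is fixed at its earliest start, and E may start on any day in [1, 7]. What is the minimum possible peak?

9

E@1: d1:10  d2:5  d3:3  d4:3  d5:0  d6:0  d7:0 → peak 10
E@2: d1:9  d2:6  d3:3  d4:3  d5:0  d6:0  d7:0 → peak 9
E@3: d1:9  d2:5  d3:4  d4:3  d5:0  d6:0  d7:0 → peak 9
E@4: d1:9  d2:5  d3:3  d4:4  d5:0  d6:0  d7:0 → peak 9
E@5: d1:9  d2:5  d3:3  d4:3  d5:1  d6:0  d7:0 → peak 9
E@6: d1:9  d2:5  d3:3  d4:3  d5:0  d6:1  d7:0 → peak 9
E@7: d1:9  d2:5  d3:3  d4:3  d5:0  d6:0  d7:1 → peak 9
Best is E@2, peak 9.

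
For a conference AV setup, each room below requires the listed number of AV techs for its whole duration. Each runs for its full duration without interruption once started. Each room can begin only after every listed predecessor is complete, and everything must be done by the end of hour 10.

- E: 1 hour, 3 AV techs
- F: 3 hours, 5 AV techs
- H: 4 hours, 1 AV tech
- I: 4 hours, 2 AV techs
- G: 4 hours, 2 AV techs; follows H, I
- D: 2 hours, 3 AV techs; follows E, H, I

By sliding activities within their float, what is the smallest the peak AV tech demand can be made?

Early-start (E@1, F@1, H@1, I@1, G@5, D@5) gives peak 11: h1:11  h2:8  h3:8  h4:3  h5:5  h6:5  h7:2  h8:2  h9:0  h10:0.
Shift F→5, D→8.
Schedule E@1, F@5, H@1, I@1, G@5, D@8: h1:6  h2:3  h3:3  h4:3  h5:7  h6:7  h7:7  h8:5  h9:3  h10:0 — peak 7.

7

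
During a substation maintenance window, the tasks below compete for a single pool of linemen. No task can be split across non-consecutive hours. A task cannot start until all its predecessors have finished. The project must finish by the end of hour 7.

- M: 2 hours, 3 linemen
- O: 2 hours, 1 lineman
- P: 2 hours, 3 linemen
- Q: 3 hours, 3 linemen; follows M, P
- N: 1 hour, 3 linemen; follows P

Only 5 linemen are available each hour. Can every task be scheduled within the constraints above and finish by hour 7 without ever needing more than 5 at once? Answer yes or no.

no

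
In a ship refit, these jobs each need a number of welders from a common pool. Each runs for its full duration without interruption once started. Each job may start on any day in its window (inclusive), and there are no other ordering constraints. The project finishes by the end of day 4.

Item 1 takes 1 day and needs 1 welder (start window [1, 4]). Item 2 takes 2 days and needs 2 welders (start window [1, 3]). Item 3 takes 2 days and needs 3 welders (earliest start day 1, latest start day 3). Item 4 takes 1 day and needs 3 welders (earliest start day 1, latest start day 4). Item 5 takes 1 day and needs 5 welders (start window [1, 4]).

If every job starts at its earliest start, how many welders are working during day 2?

At early start, day 2 has: Item 2, Item 3.
Demand: 2 + 3 = 5.

5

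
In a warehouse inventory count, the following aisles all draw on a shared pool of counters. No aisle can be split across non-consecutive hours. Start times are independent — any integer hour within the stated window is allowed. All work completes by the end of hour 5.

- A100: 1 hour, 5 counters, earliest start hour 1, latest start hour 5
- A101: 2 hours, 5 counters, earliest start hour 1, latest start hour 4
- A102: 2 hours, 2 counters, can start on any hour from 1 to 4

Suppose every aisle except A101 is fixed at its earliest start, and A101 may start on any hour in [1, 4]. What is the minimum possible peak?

7

A101@1: h1:12  h2:7  h3:0  h4:0  h5:0 → peak 12
A101@2: h1:7  h2:7  h3:5  h4:0  h5:0 → peak 7
A101@3: h1:7  h2:2  h3:5  h4:5  h5:0 → peak 7
A101@4: h1:7  h2:2  h3:0  h4:5  h5:5 → peak 7
Best is A101@2, peak 7.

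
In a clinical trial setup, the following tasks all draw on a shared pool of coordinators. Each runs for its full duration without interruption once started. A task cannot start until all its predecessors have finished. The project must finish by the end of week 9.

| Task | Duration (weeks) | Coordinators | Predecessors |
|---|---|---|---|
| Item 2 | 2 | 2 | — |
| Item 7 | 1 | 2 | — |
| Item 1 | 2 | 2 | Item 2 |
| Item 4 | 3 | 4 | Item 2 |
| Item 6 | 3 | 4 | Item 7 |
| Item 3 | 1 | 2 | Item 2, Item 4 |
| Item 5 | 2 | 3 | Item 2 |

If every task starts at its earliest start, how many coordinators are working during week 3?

13

At early start, week 3 has: Item 1, Item 4, Item 6, Item 5.
Demand: 2 + 4 + 4 + 3 = 13.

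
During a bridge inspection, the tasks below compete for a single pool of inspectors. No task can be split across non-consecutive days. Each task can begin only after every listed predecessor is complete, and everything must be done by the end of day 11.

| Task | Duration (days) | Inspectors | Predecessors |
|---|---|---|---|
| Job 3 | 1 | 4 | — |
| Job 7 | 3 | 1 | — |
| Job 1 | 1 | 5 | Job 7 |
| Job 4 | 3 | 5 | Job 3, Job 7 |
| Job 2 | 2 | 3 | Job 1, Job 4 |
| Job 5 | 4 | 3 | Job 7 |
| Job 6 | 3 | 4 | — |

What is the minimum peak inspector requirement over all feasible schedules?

8

Early-start (Job 3@1, Job 7@1, Job 1@4, Job 4@4, Job 2@7, Job 5@4, Job 6@1) gives peak 13: d1:9  d2:5  d3:5  d4:13  d5:8  d6:8  d7:6  d8:3  d9:0  d10:0  d11:0.
Shift Job 4→5, Job 2→8, Job 6→8.
Schedule Job 3@1, Job 7@1, Job 1@4, Job 4@5, Job 2@8, Job 5@4, Job 6@8: d1:5  d2:1  d3:1  d4:8  d5:8  d6:8  d7:8  d8:7  d9:7  d10:4  d11:0 — peak 8.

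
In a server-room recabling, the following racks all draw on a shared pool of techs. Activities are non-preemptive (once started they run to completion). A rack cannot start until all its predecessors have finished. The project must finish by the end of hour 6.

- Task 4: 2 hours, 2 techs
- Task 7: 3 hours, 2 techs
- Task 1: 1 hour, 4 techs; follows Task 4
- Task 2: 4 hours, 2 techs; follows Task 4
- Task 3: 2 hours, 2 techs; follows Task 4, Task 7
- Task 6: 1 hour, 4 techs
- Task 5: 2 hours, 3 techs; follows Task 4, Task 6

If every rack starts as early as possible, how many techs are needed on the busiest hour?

11

Early-start schedule: Task 4@1, Task 7@1, Task 1@3, Task 2@3, Task 3@4, Task 6@1, Task 5@3.
Load per hour: hour 1: 8, hour 2: 4, hour 3: 11, hour 4: 7, hour 5: 4, hour 6: 2.
Peak is 11.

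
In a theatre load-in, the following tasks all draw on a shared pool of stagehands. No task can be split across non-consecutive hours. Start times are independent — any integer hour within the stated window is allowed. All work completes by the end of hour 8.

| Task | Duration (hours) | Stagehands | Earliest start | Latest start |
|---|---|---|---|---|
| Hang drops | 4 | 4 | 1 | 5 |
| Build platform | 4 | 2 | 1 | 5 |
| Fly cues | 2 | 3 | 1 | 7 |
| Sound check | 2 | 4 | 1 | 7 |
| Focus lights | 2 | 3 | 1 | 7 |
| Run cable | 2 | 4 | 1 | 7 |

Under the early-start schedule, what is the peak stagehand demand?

20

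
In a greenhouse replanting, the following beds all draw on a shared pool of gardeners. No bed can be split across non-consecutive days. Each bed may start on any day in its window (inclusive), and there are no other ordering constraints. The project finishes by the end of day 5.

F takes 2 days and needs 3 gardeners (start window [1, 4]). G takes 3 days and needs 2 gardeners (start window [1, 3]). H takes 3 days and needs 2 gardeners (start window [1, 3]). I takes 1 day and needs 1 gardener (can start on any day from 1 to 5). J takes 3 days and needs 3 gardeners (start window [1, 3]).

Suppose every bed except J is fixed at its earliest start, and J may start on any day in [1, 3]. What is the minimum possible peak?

8

J@1: d1:11  d2:10  d3:7  d4:0  d5:0 → peak 11
J@2: d1:8  d2:10  d3:7  d4:3  d5:0 → peak 10
J@3: d1:8  d2:7  d3:7  d4:3  d5:3 → peak 8
Best is J@3, peak 8.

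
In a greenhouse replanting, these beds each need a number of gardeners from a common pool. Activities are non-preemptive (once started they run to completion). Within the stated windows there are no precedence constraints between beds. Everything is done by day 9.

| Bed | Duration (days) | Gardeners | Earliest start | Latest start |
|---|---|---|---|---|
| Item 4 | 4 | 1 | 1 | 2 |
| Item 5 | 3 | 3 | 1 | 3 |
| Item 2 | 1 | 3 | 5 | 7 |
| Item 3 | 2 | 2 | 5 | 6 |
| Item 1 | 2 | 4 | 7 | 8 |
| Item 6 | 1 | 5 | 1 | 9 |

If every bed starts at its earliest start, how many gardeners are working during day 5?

5

At early start, day 5 has: Item 2, Item 3.
Demand: 3 + 2 = 5.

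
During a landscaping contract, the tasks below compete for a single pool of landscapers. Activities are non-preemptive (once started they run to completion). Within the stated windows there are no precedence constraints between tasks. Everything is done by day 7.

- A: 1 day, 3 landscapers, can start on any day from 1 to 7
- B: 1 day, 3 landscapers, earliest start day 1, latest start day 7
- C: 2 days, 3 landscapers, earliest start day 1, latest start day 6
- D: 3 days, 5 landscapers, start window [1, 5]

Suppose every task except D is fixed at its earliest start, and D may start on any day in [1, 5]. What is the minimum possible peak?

D@1: d1:14  d2:8  d3:5  d4:0  d5:0  d6:0  d7:0 → peak 14
D@2: d1:9  d2:8  d3:5  d4:5  d5:0  d6:0  d7:0 → peak 9
D@3: d1:9  d2:3  d3:5  d4:5  d5:5  d6:0  d7:0 → peak 9
D@4: d1:9  d2:3  d3:0  d4:5  d5:5  d6:5  d7:0 → peak 9
D@5: d1:9  d2:3  d3:0  d4:0  d5:5  d6:5  d7:5 → peak 9
Best is D@2, peak 9.

9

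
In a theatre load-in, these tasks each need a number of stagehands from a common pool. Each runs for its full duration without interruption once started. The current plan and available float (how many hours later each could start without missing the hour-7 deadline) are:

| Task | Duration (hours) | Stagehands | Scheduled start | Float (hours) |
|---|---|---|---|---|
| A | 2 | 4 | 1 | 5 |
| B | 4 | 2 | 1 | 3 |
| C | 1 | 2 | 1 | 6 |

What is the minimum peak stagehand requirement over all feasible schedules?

4

Early-start (A@1, B@1, C@1) gives peak 8: h1:8  h2:6  h3:2  h4:2  h5:0  h6:0  h7:0.
Shift B→3, C→3.
Schedule A@1, B@3, C@3: h1:4  h2:4  h3:4  h4:2  h5:2  h6:2  h7:0 — peak 4.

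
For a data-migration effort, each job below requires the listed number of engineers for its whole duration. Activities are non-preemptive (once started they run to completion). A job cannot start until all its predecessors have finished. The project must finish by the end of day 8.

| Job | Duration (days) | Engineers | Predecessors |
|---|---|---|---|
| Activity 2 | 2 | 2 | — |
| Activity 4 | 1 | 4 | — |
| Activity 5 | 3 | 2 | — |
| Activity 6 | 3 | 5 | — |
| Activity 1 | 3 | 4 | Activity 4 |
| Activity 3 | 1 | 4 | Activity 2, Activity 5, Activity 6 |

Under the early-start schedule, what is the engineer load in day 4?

At early start, day 4 has: Activity 1, Activity 3.
Demand: 4 + 4 = 8.

8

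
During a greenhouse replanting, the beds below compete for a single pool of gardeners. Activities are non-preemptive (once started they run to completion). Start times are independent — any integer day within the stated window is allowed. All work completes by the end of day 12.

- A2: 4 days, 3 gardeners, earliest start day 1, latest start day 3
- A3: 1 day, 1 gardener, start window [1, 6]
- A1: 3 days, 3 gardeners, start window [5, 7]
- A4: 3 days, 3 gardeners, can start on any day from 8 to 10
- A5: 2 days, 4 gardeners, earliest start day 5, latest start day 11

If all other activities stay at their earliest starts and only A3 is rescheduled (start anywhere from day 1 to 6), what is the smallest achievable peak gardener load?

7

A3@1: d1:4  d2:3  d3:3  d4:3  d5:7  d6:7  d7:3  d8:3  d9:3  d10:3  d11:0  d12:0 → peak 7
A3@2: d1:3  d2:4  d3:3  d4:3  d5:7  d6:7  d7:3  d8:3  d9:3  d10:3  d11:0  d12:0 → peak 7
A3@3: d1:3  d2:3  d3:4  d4:3  d5:7  d6:7  d7:3  d8:3  d9:3  d10:3  d11:0  d12:0 → peak 7
A3@4: d1:3  d2:3  d3:3  d4:4  d5:7  d6:7  d7:3  d8:3  d9:3  d10:3  d11:0  d12:0 → peak 7
A3@5: d1:3  d2:3  d3:3  d4:3  d5:8  d6:7  d7:3  d8:3  d9:3  d10:3  d11:0  d12:0 → peak 8
A3@6: d1:3  d2:3  d3:3  d4:3  d5:7  d6:8  d7:3  d8:3  d9:3  d10:3  d11:0  d12:0 → peak 8
Best is A3@1, peak 7.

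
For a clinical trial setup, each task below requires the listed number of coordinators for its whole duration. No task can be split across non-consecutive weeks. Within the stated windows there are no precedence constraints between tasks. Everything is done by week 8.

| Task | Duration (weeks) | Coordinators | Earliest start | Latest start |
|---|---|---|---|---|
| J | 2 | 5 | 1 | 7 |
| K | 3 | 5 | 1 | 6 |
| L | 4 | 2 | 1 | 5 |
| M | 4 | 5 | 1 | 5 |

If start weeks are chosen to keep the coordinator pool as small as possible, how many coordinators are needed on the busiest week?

Early-start (J@1, K@1, L@1, M@1) gives peak 17: w1:17  w2:17  w3:12  w4:7  w5:0  w6:0  w7:0  w8:0.
Shift L→3, M→4.
Schedule J@1, K@1, L@3, M@4: w1:10  w2:10  w3:7  w4:7  w5:7  w6:7  w7:5  w8:0 — peak 10.

10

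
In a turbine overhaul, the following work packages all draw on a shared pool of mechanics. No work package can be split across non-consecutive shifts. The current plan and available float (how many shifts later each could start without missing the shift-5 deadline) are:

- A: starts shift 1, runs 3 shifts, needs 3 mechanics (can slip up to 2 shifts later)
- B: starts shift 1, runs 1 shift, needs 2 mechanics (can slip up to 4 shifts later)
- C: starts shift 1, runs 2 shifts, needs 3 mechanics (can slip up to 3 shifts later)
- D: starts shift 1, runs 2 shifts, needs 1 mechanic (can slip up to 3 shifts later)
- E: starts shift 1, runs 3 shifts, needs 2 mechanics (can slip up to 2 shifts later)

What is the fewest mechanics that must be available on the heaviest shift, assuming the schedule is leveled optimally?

Early-start (A@1, B@1, C@1, D@1, E@1) gives peak 11: s1:11  s2:9  s3:5  s4:0  s5:0.
Shift C→4, E→2.
Schedule A@1, B@1, C@4, D@1, E@2: s1:6  s2:6  s3:5  s4:5  s5:3 — peak 6.

6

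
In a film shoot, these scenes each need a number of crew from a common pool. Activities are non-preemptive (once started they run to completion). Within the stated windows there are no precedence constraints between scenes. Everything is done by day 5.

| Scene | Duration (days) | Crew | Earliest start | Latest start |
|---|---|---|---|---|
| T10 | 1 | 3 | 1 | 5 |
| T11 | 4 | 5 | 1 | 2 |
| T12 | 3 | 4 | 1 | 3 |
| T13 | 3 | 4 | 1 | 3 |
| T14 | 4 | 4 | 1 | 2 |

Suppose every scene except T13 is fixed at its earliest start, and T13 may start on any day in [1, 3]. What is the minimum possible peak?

17

T13@1: d1:20  d2:17  d3:17  d4:9  d5:0 → peak 20
T13@2: d1:16  d2:17  d3:17  d4:13  d5:0 → peak 17
T13@3: d1:16  d2:13  d3:17  d4:13  d5:4 → peak 17
Best is T13@2, peak 17.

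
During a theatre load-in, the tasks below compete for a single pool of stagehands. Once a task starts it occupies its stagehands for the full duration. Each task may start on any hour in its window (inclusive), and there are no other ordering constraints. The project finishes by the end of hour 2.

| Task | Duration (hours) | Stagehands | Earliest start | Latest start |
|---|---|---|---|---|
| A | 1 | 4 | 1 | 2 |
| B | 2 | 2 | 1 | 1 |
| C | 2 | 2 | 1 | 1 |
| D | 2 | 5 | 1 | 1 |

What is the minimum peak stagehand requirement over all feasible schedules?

Schedule A@1, B@1, C@1, D@1: h1:13  h2:9 — peak 13.
No arrangement of the 2 feasible schedules does better.

13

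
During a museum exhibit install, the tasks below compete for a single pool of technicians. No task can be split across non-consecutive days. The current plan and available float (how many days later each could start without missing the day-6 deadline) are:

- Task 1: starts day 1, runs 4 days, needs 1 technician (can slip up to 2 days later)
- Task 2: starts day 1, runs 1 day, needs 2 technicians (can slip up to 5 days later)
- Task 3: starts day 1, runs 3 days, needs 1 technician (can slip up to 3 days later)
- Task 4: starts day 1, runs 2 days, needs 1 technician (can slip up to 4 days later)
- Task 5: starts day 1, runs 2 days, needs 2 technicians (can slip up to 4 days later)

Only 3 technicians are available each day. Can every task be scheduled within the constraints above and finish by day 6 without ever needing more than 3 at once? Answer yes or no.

yes

Schedule Task 1@1, Task 2@1, Task 3@2, Task 4@2, Task 5@5: d1:3  d2:3  d3:3  d4:2  d5:2  d6:2 — peak 3 ≤ 3.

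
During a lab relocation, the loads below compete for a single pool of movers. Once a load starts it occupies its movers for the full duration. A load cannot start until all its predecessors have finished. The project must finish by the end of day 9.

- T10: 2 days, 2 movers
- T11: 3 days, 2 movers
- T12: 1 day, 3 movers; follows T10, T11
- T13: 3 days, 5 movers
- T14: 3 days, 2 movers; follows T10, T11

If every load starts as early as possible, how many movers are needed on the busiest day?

Early-start schedule: T10@1, T11@1, T12@4, T13@1, T14@4.
Load per day: day 1: 9, day 2: 9, day 3: 7, day 4: 5, day 5: 2, day 6: 2, day 7: 0, day 8: 0, day 9: 0.
Peak is 9.

9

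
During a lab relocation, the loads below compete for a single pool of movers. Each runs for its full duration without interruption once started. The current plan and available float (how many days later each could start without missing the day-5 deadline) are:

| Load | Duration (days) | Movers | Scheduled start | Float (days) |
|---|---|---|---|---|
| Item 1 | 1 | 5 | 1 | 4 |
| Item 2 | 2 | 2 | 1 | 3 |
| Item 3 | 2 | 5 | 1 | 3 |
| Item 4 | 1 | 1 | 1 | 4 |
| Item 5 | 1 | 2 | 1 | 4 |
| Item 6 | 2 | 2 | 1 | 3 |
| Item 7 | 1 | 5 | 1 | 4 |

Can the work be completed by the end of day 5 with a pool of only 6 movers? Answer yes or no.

Total mover-days = 31; over 5 days the average is 31/5 > 6, so some day must exceed 6.

no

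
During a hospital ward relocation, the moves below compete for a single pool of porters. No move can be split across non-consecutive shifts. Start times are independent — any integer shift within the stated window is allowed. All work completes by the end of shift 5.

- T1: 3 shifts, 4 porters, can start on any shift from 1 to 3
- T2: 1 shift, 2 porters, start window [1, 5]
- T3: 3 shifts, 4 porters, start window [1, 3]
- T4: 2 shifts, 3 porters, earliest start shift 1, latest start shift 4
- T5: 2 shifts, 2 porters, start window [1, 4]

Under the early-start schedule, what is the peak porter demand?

Early-start schedule: T1@1, T2@1, T3@1, T4@1, T5@1.
Load per shift: shift 1: 15, shift 2: 13, shift 3: 8, shift 4: 0, shift 5: 0.
Peak is 15.

15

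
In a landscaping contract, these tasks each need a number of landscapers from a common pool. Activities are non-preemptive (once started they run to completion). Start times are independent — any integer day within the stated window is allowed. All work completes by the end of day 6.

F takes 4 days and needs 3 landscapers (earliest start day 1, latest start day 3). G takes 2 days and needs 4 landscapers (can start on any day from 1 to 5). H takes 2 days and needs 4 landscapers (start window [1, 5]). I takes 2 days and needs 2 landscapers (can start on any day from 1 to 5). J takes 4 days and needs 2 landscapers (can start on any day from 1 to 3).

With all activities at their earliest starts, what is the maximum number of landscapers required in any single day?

15

Early-start schedule: F@1, G@1, H@1, I@1, J@1.
Load per day: day 1: 15, day 2: 15, day 3: 5, day 4: 5, day 5: 0, day 6: 0.
Peak is 15.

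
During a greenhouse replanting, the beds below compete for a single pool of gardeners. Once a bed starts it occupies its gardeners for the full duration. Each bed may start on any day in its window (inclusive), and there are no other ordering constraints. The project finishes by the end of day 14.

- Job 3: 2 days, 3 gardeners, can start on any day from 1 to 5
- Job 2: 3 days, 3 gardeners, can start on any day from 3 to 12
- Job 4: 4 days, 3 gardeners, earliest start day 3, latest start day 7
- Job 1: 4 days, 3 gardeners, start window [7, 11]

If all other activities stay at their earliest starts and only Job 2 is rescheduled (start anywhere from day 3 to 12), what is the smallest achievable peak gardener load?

Job 2@3: d1:3  d2:3  d3:6  d4:6  d5:6  d6:3  d7:3  d8:3  d9:3  d10:3  d11:0  d12:0  d13:0  d14:0 → peak 6
Job 2@4: d1:3  d2:3  d3:3  d4:6  d5:6  d6:6  d7:3  d8:3  d9:3  d10:3  d11:0  d12:0  d13:0  d14:0 → peak 6
Job 2@5: d1:3  d2:3  d3:3  d4:3  d5:6  d6:6  d7:6  d8:3  d9:3  d10:3  d11:0  d12:0  d13:0  d14:0 → peak 6
Job 2@6: d1:3  d2:3  d3:3  d4:3  d5:3  d6:6  d7:6  d8:6  d9:3  d10:3  d11:0  d12:0  d13:0  d14:0 → peak 6
Job 2@7: d1:3  d2:3  d3:3  d4:3  d5:3  d6:3  d7:6  d8:6  d9:6  d10:3  d11:0  d12:0  d13:0  d14:0 → peak 6
Job 2@8: d1:3  d2:3  d3:3  d4:3  d5:3  d6:3  d7:3  d8:6  d9:6  d10:6  d11:0  d12:0  d13:0  d14:0 → peak 6
Job 2@9: d1:3  d2:3  d3:3  d4:3  d5:3  d6:3  d7:3  d8:3  d9:6  d10:6  d11:3  d12:0  d13:0  d14:0 → peak 6
Job 2@10: d1:3  d2:3  d3:3  d4:3  d5:3  d6:3  d7:3  d8:3  d9:3  d10:6  d11:3  d12:3  d13:0  d14:0 → peak 6
Job 2@11: d1:3  d2:3  d3:3  d4:3  d5:3  d6:3  d7:3  d8:3  d9:3  d10:3  d11:3  d12:3  d13:3  d14:0 → peak 3
Job 2@12: d1:3  d2:3  d3:3  d4:3  d5:3  d6:3  d7:3  d8:3  d9:3  d10:3  d11:0  d12:3  d13:3  d14:3 → peak 3
Best is Job 2@11, peak 3.

3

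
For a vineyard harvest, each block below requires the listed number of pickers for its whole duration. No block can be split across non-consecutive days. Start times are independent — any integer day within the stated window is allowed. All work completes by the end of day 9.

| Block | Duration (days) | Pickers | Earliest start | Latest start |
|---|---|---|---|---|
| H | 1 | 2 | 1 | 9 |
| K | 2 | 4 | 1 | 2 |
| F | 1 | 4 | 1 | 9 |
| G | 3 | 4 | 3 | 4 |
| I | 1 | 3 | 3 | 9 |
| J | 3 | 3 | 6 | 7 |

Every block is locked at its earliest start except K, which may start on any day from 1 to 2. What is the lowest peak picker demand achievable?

10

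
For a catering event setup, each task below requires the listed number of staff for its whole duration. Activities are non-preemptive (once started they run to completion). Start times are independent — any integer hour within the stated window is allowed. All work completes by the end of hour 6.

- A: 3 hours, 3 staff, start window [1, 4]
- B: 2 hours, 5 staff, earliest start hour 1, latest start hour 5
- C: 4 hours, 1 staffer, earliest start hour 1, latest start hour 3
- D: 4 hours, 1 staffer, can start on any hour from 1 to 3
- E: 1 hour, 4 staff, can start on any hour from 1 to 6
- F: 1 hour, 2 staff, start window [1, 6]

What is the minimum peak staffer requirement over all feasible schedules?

6

Early-start (A@1, B@1, C@1, D@1, E@1, F@1) gives peak 16: h1:16  h2:10  h3:5  h4:2  h5:0  h6:0.
Shift B→5, D→2, E→4.
Schedule A@1, B@5, C@1, D@2, E@4, F@1: h1:6  h2:5  h3:5  h4:6  h5:6  h6:5 — peak 6.
Total staffer-hours = 33 over 6 hours ⇒ peak ≥ ⌈33/6⌉ = 6, so 6 is optimal.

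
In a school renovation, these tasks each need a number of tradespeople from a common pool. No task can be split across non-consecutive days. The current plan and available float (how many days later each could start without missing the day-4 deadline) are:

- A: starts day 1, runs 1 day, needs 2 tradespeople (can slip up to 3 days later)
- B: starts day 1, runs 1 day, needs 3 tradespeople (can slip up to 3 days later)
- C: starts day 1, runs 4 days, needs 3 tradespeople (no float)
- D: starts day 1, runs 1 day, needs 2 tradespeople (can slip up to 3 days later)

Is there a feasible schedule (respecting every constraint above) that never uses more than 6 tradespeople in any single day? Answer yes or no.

yes

Schedule A@1, B@2, C@1, D@3: d1:5  d2:6  d3:5  d4:3 — peak 6 ≤ 6.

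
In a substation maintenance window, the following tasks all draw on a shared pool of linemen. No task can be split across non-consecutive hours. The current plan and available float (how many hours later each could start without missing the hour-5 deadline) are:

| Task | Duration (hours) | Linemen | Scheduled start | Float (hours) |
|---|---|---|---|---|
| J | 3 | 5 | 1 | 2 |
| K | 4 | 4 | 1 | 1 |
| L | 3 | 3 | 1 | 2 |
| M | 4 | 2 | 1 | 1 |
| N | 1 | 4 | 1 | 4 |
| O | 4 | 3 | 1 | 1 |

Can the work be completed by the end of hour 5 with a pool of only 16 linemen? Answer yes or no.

The minimum achievable peak is 17; 16 < 17, so no feasible schedule stays within the cap.

no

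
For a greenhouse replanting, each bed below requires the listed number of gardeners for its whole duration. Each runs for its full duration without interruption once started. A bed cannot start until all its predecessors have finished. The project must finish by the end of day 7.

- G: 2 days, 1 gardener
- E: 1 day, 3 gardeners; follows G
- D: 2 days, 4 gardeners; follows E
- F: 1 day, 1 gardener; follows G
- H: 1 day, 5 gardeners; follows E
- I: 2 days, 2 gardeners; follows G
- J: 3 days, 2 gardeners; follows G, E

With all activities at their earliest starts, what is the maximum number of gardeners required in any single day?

Early-start schedule: G@1, E@3, D@4, F@3, H@4, I@3, J@4.
Load per day: day 1: 1, day 2: 1, day 3: 6, day 4: 13, day 5: 6, day 6: 2, day 7: 0.
Peak is 13.

13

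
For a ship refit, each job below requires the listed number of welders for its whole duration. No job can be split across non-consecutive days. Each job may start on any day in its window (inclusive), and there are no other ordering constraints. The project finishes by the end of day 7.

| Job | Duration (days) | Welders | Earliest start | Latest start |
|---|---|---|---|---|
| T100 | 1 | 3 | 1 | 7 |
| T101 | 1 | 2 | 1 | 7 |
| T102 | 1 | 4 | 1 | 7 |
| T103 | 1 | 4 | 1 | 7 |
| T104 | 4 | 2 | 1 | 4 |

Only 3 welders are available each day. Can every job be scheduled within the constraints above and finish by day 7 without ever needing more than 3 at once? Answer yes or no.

no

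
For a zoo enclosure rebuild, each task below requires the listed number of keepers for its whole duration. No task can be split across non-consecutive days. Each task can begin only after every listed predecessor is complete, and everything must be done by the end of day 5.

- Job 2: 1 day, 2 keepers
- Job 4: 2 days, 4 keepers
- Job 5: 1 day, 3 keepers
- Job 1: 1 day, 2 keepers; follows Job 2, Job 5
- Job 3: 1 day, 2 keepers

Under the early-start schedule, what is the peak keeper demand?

11

Early-start schedule: Job 2@1, Job 4@1, Job 5@1, Job 1@2, Job 3@1.
Load per day: day 1: 11, day 2: 6, day 3: 0, day 4: 0, day 5: 0.
Peak is 11.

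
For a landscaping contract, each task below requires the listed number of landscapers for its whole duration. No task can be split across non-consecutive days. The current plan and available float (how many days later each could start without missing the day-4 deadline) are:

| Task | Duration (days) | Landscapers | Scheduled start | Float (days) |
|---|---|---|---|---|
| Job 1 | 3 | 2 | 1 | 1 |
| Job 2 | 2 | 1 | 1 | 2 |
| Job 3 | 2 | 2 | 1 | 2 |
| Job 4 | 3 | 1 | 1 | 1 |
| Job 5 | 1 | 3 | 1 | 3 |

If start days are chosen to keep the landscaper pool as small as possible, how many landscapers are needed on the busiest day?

5

Early-start (Job 1@1, Job 2@1, Job 3@1, Job 4@1, Job 5@1) gives peak 9: d1:9  d2:6  d3:3  d4:0.
Shift Job 3→3, Job 5→4.
Schedule Job 1@1, Job 2@1, Job 3@3, Job 4@1, Job 5@4: d1:4  d2:4  d3:5  d4:5 — peak 5.
Total landscaper-days = 18 over 4 days ⇒ peak ≥ ⌈18/4⌉ = 5, so 5 is optimal.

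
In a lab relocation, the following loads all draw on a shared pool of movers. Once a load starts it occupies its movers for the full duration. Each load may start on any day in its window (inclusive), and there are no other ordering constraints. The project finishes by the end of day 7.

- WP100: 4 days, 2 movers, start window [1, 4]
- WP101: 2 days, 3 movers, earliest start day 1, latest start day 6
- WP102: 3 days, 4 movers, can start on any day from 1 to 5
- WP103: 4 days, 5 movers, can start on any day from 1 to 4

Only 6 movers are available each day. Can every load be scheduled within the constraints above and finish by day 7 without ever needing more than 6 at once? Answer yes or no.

no

Total mover-days = 46; over 7 days the average is 46/7 > 6, so some day must exceed 6.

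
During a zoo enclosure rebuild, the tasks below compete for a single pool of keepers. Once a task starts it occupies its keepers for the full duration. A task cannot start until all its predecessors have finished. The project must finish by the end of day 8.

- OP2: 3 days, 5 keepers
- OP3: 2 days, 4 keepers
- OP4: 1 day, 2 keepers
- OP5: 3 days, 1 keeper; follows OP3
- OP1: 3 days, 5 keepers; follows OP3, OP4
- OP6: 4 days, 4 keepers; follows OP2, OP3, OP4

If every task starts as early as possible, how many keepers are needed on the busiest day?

Early-start schedule: OP2@1, OP3@1, OP4@1, OP5@3, OP1@3, OP6@4.
Load per day: day 1: 11, day 2: 9, day 3: 11, day 4: 10, day 5: 10, day 6: 4, day 7: 4, day 8: 0.
Peak is 11.

11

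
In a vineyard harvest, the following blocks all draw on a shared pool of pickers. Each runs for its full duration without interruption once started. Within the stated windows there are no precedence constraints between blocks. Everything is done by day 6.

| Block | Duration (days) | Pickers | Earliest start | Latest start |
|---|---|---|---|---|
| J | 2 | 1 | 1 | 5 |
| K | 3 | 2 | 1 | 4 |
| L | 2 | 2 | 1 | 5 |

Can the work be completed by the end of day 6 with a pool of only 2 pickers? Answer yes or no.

The minimum achievable peak is 3; 2 < 3, so no feasible schedule stays within the cap.

no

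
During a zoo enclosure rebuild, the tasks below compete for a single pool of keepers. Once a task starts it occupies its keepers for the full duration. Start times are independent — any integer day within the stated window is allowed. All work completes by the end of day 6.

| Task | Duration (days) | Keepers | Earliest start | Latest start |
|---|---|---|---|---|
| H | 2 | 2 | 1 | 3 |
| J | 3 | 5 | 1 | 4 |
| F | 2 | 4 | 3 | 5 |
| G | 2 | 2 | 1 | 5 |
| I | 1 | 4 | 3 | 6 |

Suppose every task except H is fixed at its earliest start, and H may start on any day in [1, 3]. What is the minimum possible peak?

13

H@1: d1:9  d2:9  d3:13  d4:4  d5:0  d6:0 → peak 13
H@2: d1:7  d2:9  d3:15  d4:4  d5:0  d6:0 → peak 15
H@3: d1:7  d2:7  d3:15  d4:6  d5:0  d6:0 → peak 15
Best is H@1, peak 13.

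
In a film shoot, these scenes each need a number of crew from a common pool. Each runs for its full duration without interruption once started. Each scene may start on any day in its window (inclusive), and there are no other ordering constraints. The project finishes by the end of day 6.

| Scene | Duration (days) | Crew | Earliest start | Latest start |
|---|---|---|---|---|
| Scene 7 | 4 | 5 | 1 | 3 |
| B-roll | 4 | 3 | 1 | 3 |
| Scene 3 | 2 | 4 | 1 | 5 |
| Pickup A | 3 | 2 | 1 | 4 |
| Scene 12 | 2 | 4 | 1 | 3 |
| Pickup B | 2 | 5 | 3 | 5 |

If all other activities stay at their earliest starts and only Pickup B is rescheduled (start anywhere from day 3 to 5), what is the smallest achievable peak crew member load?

Pickup B@3: d1:18  d2:18  d3:15  d4:13  d5:0  d6:0 → peak 18
Pickup B@4: d1:18  d2:18  d3:10  d4:13  d5:5  d6:0 → peak 18
Pickup B@5: d1:18  d2:18  d3:10  d4:8  d5:5  d6:5 → peak 18
Best is Pickup B@3, peak 18.

18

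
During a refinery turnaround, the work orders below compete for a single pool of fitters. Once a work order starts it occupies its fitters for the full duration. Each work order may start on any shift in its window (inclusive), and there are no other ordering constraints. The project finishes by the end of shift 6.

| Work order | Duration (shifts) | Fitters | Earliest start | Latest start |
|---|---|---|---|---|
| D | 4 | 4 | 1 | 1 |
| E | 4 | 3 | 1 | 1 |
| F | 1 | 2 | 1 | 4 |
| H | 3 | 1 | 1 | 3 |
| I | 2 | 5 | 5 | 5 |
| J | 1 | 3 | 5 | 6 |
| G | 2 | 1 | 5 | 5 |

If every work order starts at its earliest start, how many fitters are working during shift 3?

8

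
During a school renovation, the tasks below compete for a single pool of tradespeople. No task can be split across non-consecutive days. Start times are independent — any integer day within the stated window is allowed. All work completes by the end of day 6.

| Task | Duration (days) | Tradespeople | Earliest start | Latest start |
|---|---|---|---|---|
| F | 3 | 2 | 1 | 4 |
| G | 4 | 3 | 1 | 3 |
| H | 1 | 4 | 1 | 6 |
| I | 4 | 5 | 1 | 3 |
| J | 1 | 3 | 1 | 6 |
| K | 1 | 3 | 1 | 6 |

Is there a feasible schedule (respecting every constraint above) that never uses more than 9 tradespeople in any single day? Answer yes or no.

no

The minimum achievable peak is 10; 9 < 10, so no feasible schedule stays within the cap.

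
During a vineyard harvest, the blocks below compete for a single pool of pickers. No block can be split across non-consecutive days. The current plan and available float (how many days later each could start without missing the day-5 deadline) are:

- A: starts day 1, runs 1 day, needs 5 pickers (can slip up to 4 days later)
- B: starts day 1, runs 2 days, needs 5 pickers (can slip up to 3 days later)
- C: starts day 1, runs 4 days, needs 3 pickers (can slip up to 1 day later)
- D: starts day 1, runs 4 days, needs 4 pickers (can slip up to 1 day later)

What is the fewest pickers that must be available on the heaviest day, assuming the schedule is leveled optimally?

12

Early-start (A@1, B@1, C@1, D@1) gives peak 17: d1:17  d2:12  d3:7  d4:7  d5:0.
Shift C→2, D→2.
Schedule A@1, B@1, C@2, D@2: d1:10  d2:12  d3:7  d4:7  d5:7 — peak 12.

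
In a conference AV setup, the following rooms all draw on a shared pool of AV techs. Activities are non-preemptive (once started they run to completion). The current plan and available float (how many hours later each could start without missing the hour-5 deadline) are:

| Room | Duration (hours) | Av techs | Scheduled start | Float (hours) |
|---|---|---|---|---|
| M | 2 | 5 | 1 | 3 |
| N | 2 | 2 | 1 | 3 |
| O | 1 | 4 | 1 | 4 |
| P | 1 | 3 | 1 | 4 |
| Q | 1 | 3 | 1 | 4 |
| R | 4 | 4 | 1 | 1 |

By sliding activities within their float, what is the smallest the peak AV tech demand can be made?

9

Early-start (M@1, N@1, O@1, P@1, Q@1, R@1) gives peak 21: h1:21  h2:11  h3:4  h4:4  h5:0.
Shift N→3, P→3, Q→4, R→2.
Schedule M@1, N@3, O@1, P@3, Q@4, R@2: h1:9  h2:9  h3:9  h4:9  h5:4 — peak 9.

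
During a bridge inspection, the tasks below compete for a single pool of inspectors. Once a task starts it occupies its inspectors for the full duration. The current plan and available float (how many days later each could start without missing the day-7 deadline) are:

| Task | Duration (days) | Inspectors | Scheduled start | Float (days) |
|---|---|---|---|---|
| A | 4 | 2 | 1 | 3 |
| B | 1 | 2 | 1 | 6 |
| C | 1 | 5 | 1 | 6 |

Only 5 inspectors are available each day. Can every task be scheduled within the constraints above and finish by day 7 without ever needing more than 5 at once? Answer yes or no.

Schedule A@1, B@1, C@5: d1:4  d2:2  d3:2  d4:2  d5:5  d6:0  d7:0 — peak 5 ≤ 5.

yes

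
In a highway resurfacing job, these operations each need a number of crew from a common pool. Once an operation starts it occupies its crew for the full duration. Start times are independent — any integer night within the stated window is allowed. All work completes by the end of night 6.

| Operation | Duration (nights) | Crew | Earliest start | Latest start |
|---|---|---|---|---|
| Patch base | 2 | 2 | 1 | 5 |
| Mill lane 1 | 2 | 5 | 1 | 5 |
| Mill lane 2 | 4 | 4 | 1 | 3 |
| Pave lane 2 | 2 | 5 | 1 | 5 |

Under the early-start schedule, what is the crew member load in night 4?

4

At early start, night 4 has: Mill lane 2.
Demand: 4 = 4.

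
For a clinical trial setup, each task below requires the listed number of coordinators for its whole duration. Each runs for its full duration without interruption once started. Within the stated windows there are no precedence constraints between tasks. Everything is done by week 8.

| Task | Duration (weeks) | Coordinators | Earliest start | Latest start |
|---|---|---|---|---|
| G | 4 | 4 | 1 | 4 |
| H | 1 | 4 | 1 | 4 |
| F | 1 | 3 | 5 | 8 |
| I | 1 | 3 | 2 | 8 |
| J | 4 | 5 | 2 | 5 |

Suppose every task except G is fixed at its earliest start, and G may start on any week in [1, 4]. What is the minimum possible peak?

12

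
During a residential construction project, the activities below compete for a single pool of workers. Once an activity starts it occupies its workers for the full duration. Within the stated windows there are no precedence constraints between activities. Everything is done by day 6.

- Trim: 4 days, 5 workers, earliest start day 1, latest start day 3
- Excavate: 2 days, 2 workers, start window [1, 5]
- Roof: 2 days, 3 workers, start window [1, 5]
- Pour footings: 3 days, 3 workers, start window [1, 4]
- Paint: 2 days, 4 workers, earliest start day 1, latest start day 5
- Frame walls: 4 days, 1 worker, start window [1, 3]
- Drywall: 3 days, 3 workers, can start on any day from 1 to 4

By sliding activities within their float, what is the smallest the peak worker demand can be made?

Early-start (Trim@1, Excavate@1, Roof@1, Pour footings@1, Paint@1, Frame walls@1, Drywall@1) gives peak 21: d1:21  d2:21  d3:12  d4:6  d5:0  d6:0.
Shift Roof→5, Paint→5, Drywall→4.
Schedule Trim@1, Excavate@1, Roof@5, Pour footings@1, Paint@5, Frame walls@1, Drywall@4: d1:11  d2:11  d3:9  d4:9  d5:10  d6:10 — peak 11.

11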